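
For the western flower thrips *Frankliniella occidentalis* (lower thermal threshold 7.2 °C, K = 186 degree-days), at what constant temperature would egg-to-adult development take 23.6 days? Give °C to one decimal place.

15.1 °C

Required daily accumulation = 186 / 23.6 = 7.881 DD/day.
T = T_base + 7.881 = 7.2 + 7.881 = 15.081 ≈ 15.1 °C.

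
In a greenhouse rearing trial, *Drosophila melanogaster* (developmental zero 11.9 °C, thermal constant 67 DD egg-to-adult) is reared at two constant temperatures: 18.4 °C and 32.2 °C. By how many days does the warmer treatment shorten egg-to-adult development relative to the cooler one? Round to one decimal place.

7.0 days

At 18.4 °C: 67 / (18.4 − 11.9) = 67 / 6.5 = 10.308 d.
At 32.2 °C: 67 / (32.2 − 11.9) = 67 / 20.3 = 3.300 d.
Difference = |10.308 − 3.300| = 7.007 ≈ 7.0 days.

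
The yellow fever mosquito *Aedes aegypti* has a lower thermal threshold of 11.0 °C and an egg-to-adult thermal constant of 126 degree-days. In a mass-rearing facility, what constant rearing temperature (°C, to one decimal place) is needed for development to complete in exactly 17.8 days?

18.1 °C

Required daily accumulation = 126 / 17.8 = 7.079 DD/day.
T = T_base + 7.079 = 11.0 + 7.079 = 18.079 ≈ 18.1 °C.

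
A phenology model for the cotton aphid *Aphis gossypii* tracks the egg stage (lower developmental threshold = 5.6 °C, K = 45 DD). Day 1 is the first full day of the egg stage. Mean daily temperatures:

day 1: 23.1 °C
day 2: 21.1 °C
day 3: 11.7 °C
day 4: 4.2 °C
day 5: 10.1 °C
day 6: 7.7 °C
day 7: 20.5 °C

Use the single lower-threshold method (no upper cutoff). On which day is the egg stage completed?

Daily DD above 5.6 °C: 17.5, 15.5, 6.1, 0.0, 4.5, 2.1, 14.9.
Cumulative: 17.5, 33.0, 39.1, 39.1, 43.6, 45.7, 60.6.
The total first reaches 45 DD on day 6.

day 6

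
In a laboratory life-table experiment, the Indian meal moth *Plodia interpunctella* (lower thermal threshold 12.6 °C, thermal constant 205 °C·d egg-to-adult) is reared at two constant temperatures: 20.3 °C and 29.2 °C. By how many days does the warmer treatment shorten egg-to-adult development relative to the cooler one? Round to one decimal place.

14.3 days

At 20.3 °C: 205 / (20.3 − 12.6) = 205 / 7.7 = 26.623 d.
At 29.2 °C: 205 / (29.2 − 12.6) = 205 / 16.6 = 12.349 d.
Difference = |26.623 − 12.349| = 14.274 ≈ 14.3 days.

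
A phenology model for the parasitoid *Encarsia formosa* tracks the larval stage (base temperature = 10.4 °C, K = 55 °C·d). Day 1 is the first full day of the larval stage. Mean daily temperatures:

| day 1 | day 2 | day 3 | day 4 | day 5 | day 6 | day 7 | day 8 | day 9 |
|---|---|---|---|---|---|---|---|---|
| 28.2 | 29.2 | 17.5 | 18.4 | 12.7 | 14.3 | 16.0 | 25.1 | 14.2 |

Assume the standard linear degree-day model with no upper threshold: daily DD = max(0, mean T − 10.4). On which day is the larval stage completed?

day 6

Daily DD above 10.4 °C: 17.8, 18.8, 7.1, 8.0, 2.3, 3.9, 5.6, 14.7, 3.8.
Cumulative: 17.8, 36.6, 43.7, 51.7, 54.0, 57.9, 63.5, 78.2, 82.0.
The total first reaches 55 DD on day 6.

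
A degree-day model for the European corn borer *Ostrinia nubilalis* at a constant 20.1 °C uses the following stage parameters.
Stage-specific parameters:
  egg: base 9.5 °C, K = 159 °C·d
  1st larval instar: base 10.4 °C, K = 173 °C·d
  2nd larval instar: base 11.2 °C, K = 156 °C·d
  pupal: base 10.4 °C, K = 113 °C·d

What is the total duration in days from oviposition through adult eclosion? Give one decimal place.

62.0 days

egg: 159 / (20.1 − 9.5) = 159 / 10.6 = 15.000 d.
1st larval instar: 173 / (20.1 − 10.4) = 173 / 9.7 = 17.835 d.
2nd larval instar: 156 / (20.1 − 11.2) = 156 / 8.9 = 17.528 d.
pupal: 113 / (20.1 − 10.4) = 113 / 9.7 = 11.649 d.
Sum = 62.013 ≈ 62.0 days.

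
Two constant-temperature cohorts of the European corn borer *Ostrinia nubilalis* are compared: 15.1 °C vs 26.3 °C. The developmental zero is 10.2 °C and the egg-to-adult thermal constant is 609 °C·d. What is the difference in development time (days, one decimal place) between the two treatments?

At 15.1 °C: 609 / (15.1 − 10.2) = 609 / 4.9 = 124.286 d.
At 26.3 °C: 609 / (26.3 − 10.2) = 609 / 16.1 = 37.826 d.
Difference = |124.286 − 37.826| = 86.460 ≈ 86.5 days.

86.5 days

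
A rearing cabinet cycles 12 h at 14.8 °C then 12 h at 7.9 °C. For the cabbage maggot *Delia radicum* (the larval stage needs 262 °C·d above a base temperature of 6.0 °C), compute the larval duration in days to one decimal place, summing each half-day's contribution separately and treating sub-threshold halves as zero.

Day half: max(0, 14.8 − 6.0) × 0.5 = 8.8 × 0.5 = 4.40 DD.
Night half: max(0, 7.9 − 6.0) × 0.5 = 1.9 × 0.5 = 0.95 DD.
Per 24 h: 5.35 DD/day.
Duration = 262 / 5.35 = 48.972 ≈ 49.0 days.

49.0 days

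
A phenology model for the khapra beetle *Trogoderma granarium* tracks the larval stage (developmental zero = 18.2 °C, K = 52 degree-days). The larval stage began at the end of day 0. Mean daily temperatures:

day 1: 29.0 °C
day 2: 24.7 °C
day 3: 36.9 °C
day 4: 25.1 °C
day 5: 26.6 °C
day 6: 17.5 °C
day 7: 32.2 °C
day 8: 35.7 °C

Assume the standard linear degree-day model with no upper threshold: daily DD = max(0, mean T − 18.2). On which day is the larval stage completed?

Daily DD above 18.2 °C: 10.8, 6.5, 18.7, 6.9, 8.4, 0.0, 14.0, 17.5.
Cumulative: 10.8, 17.3, 36.0, 42.9, 51.3, 51.3, 65.3, 82.8.
The total first reaches 52 DD on day 7.

day 7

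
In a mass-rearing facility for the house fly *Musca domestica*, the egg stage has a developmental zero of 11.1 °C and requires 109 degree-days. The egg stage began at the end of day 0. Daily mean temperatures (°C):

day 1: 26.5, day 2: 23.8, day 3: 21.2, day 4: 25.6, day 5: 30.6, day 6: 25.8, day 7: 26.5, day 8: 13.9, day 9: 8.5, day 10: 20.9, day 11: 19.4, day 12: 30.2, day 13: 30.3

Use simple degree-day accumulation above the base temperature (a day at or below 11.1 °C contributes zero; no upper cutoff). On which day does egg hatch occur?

day 10

Daily DD above 11.1 °C: 15.4, 12.7, 10.1, 14.5, 19.5, 14.7, 15.4, 2.8, 0.0, 9.8, 8.3, 19.1, 19.2.
Cumulative: 15.4, 28.1, 38.2, 52.7, 72.2, 86.9, 102.3, 105.1, 105.1, 114.9, 123.2, 142.3, 161.5.
The total first reaches 109 DD on day 10.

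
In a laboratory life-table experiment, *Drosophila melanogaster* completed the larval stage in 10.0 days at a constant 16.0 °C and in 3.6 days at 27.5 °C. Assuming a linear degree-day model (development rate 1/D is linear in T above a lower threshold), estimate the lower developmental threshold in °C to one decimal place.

Linear rate model ⇒ the product D·(T − T_b) is constant across temperatures.
10.0·(16.0 − T_b) = 3.6·(27.5 − T_b)
T_b = (10.0·16.0 − 3.6·27.5) / (10.0 − 3.6) = 61.00 / 6.4 = 9.531 °C ≈ 9.5 °C.

9.5 °C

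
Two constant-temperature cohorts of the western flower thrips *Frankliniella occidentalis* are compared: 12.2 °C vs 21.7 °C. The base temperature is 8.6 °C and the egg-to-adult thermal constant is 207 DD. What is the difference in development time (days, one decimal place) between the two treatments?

41.7 days

At 12.2 °C: 207 / (12.2 − 8.6) = 207 / 3.6 = 57.500 d.
At 21.7 °C: 207 / (21.7 − 8.6) = 207 / 13.1 = 15.802 d.
Difference = |57.500 − 15.802| = 41.698 ≈ 41.7 days.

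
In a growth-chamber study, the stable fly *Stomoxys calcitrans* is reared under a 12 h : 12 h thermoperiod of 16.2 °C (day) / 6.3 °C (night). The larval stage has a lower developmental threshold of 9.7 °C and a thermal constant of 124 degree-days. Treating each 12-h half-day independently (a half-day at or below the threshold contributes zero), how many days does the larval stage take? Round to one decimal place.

38.2 days

Day half: max(0, 16.2 − 9.7) × 0.5 = 6.5 × 0.5 = 3.25 DD.
Night half: max(0, 6.3 − 9.7) × 0.5 = 0.0 × 0.5 = 0.00 DD.
Per 24 h: 3.25 DD/day.
Duration = 124 / 3.25 = 38.154 ≈ 38.2 days.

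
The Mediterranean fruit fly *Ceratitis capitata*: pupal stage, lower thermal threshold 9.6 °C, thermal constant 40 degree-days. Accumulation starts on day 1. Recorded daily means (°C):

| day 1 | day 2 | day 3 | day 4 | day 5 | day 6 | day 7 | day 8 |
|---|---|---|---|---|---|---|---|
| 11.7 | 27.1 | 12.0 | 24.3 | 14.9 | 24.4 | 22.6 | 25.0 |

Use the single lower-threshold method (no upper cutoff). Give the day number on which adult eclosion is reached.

Daily DD above 9.6 °C: 2.1, 17.5, 2.4, 14.7, 5.3, 14.8, 13.0, 15.4.
Cumulative: 2.1, 19.6, 22.0, 36.7, 42.0, 56.8, 69.8, 85.2.
The total first reaches 40 DD on day 5.

day 5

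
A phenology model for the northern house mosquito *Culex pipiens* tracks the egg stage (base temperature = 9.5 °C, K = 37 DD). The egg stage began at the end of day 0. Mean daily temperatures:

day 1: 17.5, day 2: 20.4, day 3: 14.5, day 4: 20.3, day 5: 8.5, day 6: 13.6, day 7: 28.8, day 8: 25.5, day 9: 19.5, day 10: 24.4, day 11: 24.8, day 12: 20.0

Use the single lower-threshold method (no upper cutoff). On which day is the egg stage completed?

Daily DD above 9.5 °C: 8.0, 10.9, 5.0, 10.8, 0.0, 4.1, 19.3, 16.0, 10.0, 14.9, 15.3, 10.5.
Cumulative: 8.0, 18.9, 23.9, 34.7, 34.7, 38.8, 58.1, 74.1, 84.1, 99.0, 114.3, 124.8.
The total first reaches 37 DD on day 6.

day 6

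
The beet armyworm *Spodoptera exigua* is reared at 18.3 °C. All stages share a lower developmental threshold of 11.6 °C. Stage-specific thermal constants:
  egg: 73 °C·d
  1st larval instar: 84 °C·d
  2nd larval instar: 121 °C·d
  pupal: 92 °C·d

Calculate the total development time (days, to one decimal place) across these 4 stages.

55.2 days

Daily accumulation at 18.3 °C = 18.3 − 11.6 = 6.7 DD/day.
Total K = 73 + 84 + 121 + 92 = 370 DD.
Total duration = 370 / 6.7 = 55.224 ≈ 55.2 days.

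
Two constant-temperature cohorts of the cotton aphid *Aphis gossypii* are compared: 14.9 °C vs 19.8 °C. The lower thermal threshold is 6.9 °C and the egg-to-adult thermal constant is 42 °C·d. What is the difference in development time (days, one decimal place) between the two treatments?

2.0 days

At 14.9 °C: 42 / (14.9 − 6.9) = 42 / 8.0 = 5.250 d.
At 19.8 °C: 42 / (19.8 − 6.9) = 42 / 12.9 = 3.256 d.
Difference = |5.250 − 3.256| = 1.994 ≈ 2.0 days.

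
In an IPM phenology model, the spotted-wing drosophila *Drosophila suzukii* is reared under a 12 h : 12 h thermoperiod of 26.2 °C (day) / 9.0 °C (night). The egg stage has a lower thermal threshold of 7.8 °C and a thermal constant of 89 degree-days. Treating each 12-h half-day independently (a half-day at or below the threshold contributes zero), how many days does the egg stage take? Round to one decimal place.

9.1 days

Day half: max(0, 26.2 − 7.8) × 0.5 = 18.4 × 0.5 = 9.20 DD.
Night half: max(0, 9.0 − 7.8) × 0.5 = 1.2 × 0.5 = 0.60 DD.
Per 24 h: 9.80 DD/day.
Duration = 89 / 9.80 = 9.082 ≈ 9.1 days.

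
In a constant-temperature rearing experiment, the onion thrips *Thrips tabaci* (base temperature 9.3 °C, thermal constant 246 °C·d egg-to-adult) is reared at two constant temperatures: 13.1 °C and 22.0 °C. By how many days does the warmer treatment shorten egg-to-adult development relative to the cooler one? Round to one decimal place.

At 13.1 °C: 246 / (13.1 − 9.3) = 246 / 3.8 = 64.737 d.
At 22.0 °C: 246 / (22.0 − 9.3) = 246 / 12.7 = 19.370 d.
Difference = |64.737 − 19.370| = 45.367 ≈ 45.4 days.

45.4 days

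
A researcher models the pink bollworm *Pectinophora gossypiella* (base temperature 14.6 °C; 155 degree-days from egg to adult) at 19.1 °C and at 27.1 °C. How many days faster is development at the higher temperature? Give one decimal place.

22.0 days

At 19.1 °C: 155 / (19.1 − 14.6) = 155 / 4.5 = 34.444 d.
At 27.1 °C: 155 / (27.1 − 14.6) = 155 / 12.5 = 12.400 d.
Difference = |34.444 − 12.400| = 22.044 ≈ 22.0 days.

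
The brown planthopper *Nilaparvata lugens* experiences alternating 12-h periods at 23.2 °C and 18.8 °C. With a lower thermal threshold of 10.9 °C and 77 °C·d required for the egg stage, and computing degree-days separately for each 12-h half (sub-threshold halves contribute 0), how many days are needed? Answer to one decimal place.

7.6 days

Day half: max(0, 23.2 − 10.9) × 0.5 = 12.3 × 0.5 = 6.15 DD.
Night half: max(0, 18.8 − 10.9) × 0.5 = 7.9 × 0.5 = 3.95 DD.
Per 24 h: 10.10 DD/day.
Duration = 77 / 10.10 = 7.624 ≈ 7.6 days.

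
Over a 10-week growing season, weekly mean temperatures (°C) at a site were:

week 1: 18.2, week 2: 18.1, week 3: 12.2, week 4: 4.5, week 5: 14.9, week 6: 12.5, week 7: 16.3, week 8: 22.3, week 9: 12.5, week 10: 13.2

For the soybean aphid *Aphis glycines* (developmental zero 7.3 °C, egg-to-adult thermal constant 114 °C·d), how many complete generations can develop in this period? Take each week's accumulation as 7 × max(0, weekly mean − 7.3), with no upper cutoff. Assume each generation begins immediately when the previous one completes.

4 generations

Weekly DD (7 × max(0, T̄ − 7.3)): 76.3, 75.6, 34.3, 0.0, 53.2, 36.4, 63.0, 105.0, 36.4, 41.3.
Season total = 521.5 DD.
Complete generations = ⌊521.5 / 114⌋ = 4.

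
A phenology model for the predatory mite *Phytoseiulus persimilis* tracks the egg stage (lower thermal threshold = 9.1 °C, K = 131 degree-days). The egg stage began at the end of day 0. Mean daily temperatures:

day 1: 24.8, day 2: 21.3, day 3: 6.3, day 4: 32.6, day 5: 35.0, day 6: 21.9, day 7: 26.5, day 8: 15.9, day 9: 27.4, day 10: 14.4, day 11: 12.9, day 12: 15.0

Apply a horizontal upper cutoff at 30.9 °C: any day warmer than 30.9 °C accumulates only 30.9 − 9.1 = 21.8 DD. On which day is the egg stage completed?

day 10

Daily DD above 9.1 °C (capped at 21.8): 15.7, 12.2, 0.0, 21.8, 21.8, 12.8, 17.4, 6.8, 18.3, 5.3, 3.8, 5.9.
Cumulative: 15.7, 27.9, 27.9, 49.7, 71.5, 84.3, 101.7, 108.5, 126.8, 132.1, 135.9, 141.8.
The total first reaches 131 DD on day 10.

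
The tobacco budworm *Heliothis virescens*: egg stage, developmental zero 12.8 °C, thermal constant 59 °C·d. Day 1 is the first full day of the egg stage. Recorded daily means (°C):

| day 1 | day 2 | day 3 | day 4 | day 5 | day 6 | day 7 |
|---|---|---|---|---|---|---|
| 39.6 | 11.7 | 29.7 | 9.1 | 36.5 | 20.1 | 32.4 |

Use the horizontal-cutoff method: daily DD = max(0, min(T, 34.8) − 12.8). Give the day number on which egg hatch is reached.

Daily DD above 12.8 °C (capped at 22.0): 22.0, 0.0, 16.9, 0.0, 22.0, 7.3, 19.6.
Cumulative: 22.0, 22.0, 38.9, 38.9, 60.9, 68.2, 87.8.
The total first reaches 59 DD on day 5.

day 5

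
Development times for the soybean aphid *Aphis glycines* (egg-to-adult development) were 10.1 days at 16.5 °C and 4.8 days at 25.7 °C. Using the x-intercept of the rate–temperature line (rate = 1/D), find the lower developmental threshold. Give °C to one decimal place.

8.2 °C

Linear rate model ⇒ the product D·(T − T_b) is constant across temperatures.
10.1·(16.5 − T_b) = 4.8·(25.7 − T_b)
T_b = (10.1·16.5 − 4.8·25.7) / (10.1 − 4.8) = 43.29 / 5.3 = 8.168 °C ≈ 8.2 °C.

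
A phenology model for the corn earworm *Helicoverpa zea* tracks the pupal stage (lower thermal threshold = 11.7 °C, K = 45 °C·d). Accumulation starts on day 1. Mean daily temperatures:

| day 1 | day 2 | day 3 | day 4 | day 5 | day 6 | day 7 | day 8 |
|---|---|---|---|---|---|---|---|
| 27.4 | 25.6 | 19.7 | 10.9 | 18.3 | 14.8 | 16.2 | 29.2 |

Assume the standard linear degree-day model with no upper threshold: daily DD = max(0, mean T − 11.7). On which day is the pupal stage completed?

day 6

Daily DD above 11.7 °C: 15.7, 13.9, 8.0, 0.0, 6.6, 3.1, 4.5, 17.5.
Cumulative: 15.7, 29.6, 37.6, 37.6, 44.2, 47.3, 51.8, 69.3.
The total first reaches 45 DD on day 6.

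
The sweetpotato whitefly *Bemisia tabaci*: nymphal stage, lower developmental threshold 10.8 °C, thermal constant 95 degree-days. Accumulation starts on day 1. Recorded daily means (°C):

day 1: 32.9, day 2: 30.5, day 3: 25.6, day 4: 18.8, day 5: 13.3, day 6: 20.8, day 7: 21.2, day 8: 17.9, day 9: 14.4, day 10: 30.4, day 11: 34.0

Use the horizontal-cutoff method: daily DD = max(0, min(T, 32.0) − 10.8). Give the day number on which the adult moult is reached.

Daily DD above 10.8 °C (capped at 21.2): 21.2, 19.7, 14.8, 8.0, 2.5, 10.0, 10.4, 7.1, 3.6, 19.6, 21.2.
Cumulative: 21.2, 40.9, 55.7, 63.7, 66.2, 76.2, 86.6, 93.7, 97.3, 116.9, 138.1.
The total first reaches 95 DD on day 9.

day 9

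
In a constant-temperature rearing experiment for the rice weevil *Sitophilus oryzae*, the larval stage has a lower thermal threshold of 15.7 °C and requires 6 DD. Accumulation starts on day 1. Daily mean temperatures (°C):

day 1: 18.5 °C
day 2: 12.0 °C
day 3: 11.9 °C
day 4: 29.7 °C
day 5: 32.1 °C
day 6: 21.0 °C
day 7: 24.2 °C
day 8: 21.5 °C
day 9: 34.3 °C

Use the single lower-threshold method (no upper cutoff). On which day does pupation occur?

day 4

Daily DD above 15.7 °C: 2.8, 0.0, 0.0, 14.0, 16.4, 5.3, 8.5, 5.8, 18.6.
Cumulative: 2.8, 2.8, 2.8, 16.8, 33.2, 38.5, 47.0, 52.8, 71.4.
The total first reaches 6 DD on day 4.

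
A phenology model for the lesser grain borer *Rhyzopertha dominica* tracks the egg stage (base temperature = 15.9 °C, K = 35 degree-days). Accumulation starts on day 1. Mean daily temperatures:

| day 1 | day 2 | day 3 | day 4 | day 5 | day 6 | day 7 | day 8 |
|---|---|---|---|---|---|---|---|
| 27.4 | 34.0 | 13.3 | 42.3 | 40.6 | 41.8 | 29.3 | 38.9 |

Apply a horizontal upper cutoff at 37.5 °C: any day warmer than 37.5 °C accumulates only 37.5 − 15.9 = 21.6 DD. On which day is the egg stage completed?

Daily DD above 15.9 °C (capped at 21.6): 11.5, 18.1, 0.0, 21.6, 21.6, 21.6, 13.4, 21.6.
Cumulative: 11.5, 29.6, 29.6, 51.2, 72.8, 94.4, 107.8, 129.4.
The total first reaches 35 DD on day 4.

day 4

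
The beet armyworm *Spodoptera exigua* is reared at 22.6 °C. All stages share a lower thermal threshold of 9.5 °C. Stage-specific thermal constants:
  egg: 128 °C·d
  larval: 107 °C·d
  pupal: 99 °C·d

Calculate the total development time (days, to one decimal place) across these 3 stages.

Daily accumulation at 22.6 °C = 22.6 − 9.5 = 13.1 DD/day.
Total K = 128 + 107 + 99 = 334 DD.
Total duration = 334 / 13.1 = 25.496 ≈ 25.5 days.

25.5 days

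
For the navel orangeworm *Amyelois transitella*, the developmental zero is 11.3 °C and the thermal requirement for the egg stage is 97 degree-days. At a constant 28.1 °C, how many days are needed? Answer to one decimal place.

Daily accumulation = 28.1 − 11.3 = 16.8 DD/day.
Duration = 97 / 16.8 = 5.774 ≈ 5.8 days.

5.8 days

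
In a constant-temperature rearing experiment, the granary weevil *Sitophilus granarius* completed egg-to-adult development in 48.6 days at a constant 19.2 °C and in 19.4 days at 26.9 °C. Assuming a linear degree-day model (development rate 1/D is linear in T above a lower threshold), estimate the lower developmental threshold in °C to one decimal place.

Under the model K = D·(T − T_b), so D₁·(T₁ − T_b) = D₂·(T₂ − T_b).
48.6·(19.2 − T_b) = 19.4·(26.9 − T_b)
T_b = (48.6·19.2 − 19.4·26.9) / (48.6 − 19.4) = 411.26 / 29.2 = 14.084 °C ≈ 14.1 °C.

14.1 °C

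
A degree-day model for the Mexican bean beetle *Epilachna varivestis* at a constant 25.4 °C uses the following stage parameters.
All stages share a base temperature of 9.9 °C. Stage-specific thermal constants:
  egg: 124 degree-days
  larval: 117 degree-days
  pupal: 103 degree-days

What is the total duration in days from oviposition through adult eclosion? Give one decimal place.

Daily accumulation at 25.4 °C = 25.4 − 9.9 = 15.5 DD/day.
Total K = 124 + 117 + 103 = 344 DD.
Total duration = 344 / 15.5 = 22.194 ≈ 22.2 days.

22.2 days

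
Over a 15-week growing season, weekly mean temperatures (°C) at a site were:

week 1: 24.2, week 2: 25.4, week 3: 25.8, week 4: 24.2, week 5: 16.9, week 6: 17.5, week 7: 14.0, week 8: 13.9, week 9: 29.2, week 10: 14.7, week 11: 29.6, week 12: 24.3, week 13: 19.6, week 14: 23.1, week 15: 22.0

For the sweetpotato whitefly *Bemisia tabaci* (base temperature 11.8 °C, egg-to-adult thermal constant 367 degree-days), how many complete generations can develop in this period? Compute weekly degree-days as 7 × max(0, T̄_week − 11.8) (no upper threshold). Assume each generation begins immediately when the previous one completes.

Weekly DD (7 × max(0, T̄ − 11.8)): 86.8, 95.2, 98.0, 86.8, 35.7, 39.9, 15.4, 14.7, 121.8, 20.3, 124.6, 87.5, 54.6, 79.1, 71.4.
Season total = 1031.8 DD.
Complete generations = ⌊1031.8 / 367⌋ = 2.

2 generations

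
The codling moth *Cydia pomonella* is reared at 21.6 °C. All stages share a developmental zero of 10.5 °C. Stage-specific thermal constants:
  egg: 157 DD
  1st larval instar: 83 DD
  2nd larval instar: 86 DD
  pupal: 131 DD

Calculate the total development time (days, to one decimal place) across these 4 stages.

41.2 days

Daily accumulation at 21.6 °C = 21.6 − 10.5 = 11.1 DD/day.
Total K = 157 + 83 + 86 + 131 = 457 DD.
Total duration = 457 / 11.1 = 41.171 ≈ 41.2 days.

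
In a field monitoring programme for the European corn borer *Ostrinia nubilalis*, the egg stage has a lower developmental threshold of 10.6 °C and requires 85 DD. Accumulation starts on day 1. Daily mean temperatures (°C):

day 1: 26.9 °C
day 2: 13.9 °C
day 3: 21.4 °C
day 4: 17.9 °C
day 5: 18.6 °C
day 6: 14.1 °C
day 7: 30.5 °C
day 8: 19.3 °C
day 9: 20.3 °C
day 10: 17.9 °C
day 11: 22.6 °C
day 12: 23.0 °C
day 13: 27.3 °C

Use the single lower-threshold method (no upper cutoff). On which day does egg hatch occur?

day 9

Daily DD above 10.6 °C: 16.3, 3.3, 10.8, 7.3, 8.0, 3.5, 19.9, 8.7, 9.7, 7.3, 12.0, 12.4, 16.7.
Cumulative: 16.3, 19.6, 30.4, 37.7, 45.7, 49.2, 69.1, 77.8, 87.5, 94.8, 106.8, 119.2, 135.9.
The total first reaches 85 DD on day 9.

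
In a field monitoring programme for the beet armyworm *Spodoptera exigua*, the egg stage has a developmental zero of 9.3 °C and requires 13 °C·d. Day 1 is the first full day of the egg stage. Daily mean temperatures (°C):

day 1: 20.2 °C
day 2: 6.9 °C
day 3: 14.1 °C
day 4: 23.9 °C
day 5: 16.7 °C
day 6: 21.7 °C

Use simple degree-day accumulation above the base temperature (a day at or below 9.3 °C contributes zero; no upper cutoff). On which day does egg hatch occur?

Daily DD above 9.3 °C: 10.9, 0.0, 4.8, 14.6, 7.4, 12.4.
Cumulative: 10.9, 10.9, 15.7, 30.3, 37.7, 50.1.
The total first reaches 13 DD on day 3.

day 3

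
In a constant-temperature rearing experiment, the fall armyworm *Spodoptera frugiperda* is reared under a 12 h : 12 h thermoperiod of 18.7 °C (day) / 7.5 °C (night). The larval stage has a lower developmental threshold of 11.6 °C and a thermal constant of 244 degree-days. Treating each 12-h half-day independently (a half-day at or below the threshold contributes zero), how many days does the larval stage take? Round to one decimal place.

Day half: max(0, 18.7 − 11.6) × 0.5 = 7.1 × 0.5 = 3.55 DD.
Night half: max(0, 7.5 − 11.6) × 0.5 = 0.0 × 0.5 = 0.00 DD.
Per 24 h: 3.55 DD/day.
Duration = 244 / 3.55 = 68.732 ≈ 68.7 days.

68.7 days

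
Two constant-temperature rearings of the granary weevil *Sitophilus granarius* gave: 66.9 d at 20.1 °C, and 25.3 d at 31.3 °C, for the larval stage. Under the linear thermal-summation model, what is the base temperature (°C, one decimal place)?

Under the model K = D·(T − T_b), so D₁·(T₁ − T_b) = D₂·(T₂ − T_b).
66.9·(20.1 − T_b) = 25.3·(31.3 − T_b)
T_b = (66.9·20.1 − 25.3·31.3) / (66.9 − 25.3) = 552.80 / 41.6 = 13.288 °C ≈ 13.3 °C.

13.3 °C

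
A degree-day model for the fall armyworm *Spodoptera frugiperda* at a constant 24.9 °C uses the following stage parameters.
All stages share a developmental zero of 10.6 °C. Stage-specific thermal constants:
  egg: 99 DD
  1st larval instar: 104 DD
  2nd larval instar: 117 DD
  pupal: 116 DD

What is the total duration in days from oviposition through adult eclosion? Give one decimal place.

Daily accumulation at 24.9 °C = 24.9 − 10.6 = 14.3 DD/day.
Total K = 99 + 104 + 117 + 116 = 436 DD.
Total duration = 436 / 14.3 = 30.490 ≈ 30.5 days.

30.5 days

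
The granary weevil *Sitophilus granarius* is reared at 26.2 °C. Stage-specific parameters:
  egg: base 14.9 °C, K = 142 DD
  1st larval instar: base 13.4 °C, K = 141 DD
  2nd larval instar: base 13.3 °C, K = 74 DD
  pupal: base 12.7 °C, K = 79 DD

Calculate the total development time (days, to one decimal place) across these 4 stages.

35.2 days

egg: 142 / (26.2 − 14.9) = 142 / 11.3 = 12.566 d.
1st larval instar: 141 / (26.2 − 13.4) = 141 / 12.8 = 11.016 d.
2nd larval instar: 74 / (26.2 − 13.3) = 74 / 12.9 = 5.736 d.
pupal: 79 / (26.2 − 12.7) = 79 / 13.5 = 5.852 d.
Sum = 35.170 ≈ 35.2 days.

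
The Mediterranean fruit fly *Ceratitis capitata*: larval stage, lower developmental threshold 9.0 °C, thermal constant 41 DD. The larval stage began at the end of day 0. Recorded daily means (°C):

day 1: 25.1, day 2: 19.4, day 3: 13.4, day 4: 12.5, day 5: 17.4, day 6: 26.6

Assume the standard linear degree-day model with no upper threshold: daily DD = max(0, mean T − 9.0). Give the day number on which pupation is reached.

Daily DD above 9.0 °C: 16.1, 10.4, 4.4, 3.5, 8.4, 17.6.
Cumulative: 16.1, 26.5, 30.9, 34.4, 42.8, 60.4.
The total first reaches 41 DD on day 5.

day 5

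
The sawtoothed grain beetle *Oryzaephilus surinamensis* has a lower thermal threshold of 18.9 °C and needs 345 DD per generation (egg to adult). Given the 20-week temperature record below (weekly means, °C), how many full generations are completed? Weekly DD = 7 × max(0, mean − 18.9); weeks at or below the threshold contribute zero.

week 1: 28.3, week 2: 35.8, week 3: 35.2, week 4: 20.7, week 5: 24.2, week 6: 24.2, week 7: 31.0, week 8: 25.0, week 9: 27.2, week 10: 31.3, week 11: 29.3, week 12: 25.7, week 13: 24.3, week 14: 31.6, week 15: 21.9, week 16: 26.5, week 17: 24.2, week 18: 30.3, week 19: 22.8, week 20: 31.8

Weekly DD (7 × max(0, T̄ − 18.9)): 65.8, 118.3, 114.1, 12.6, 37.1, 37.1, 84.7, 42.7, 58.1, 86.8, 72.8, 47.6, 37.8, 88.9, 21.0, 53.2, 37.1, 79.8, 27.3, 90.3.
Season total = 1213.1 DD.
Complete generations = ⌊1213.1 / 345⌋ = 3.

3 generations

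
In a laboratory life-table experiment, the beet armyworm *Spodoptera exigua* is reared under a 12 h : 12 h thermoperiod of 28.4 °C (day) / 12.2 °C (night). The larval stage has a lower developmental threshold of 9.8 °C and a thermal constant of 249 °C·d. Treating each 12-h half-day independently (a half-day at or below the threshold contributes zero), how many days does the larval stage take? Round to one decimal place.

Day half: max(0, 28.4 − 9.8) × 0.5 = 18.6 × 0.5 = 9.30 DD.
Night half: max(0, 12.2 − 9.8) × 0.5 = 2.4 × 0.5 = 1.20 DD.
Per 24 h: 10.50 DD/day.
Duration = 249 / 10.50 = 23.714 ≈ 23.7 days.

23.7 days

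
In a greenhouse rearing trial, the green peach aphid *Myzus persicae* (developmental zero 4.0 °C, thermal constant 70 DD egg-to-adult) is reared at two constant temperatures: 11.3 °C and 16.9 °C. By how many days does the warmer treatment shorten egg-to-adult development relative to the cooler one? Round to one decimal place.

At 11.3 °C: 70 / (11.3 − 4.0) = 70 / 7.3 = 9.589 d.
At 16.9 °C: 70 / (16.9 − 4.0) = 70 / 12.9 = 5.426 d.
Difference = |9.589 − 5.426| = 4.163 ≈ 4.2 days.

4.2 days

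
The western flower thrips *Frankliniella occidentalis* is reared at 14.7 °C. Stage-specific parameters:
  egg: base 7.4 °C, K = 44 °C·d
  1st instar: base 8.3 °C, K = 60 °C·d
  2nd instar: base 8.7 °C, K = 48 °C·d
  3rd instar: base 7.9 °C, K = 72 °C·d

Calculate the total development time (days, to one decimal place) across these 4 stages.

egg: 44 / (14.7 − 7.4) = 44 / 7.3 = 6.027 d.
1st instar: 60 / (14.7 − 8.3) = 60 / 6.4 = 9.375 d.
2nd instar: 48 / (14.7 − 8.7) = 48 / 6.0 = 8.000 d.
3rd instar: 72 / (14.7 − 7.9) = 72 / 6.8 = 10.588 d.
Sum = 33.991 ≈ 34.0 days.

34.0 days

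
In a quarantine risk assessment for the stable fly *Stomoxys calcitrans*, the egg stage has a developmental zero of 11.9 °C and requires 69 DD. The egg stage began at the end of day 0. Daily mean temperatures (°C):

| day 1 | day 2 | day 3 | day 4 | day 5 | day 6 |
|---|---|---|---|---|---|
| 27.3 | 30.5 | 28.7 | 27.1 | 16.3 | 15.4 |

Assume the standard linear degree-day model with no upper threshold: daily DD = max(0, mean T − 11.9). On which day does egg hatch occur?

Daily DD above 11.9 °C: 15.4, 18.6, 16.8, 15.2, 4.4, 3.5.
Cumulative: 15.4, 34.0, 50.8, 66.0, 70.4, 73.9.
The total first reaches 69 DD on day 5.

day 5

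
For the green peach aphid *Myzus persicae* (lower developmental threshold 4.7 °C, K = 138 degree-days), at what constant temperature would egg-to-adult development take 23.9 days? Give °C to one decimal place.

Required daily accumulation = 138 / 23.9 = 5.774 DD/day.
T = T_base + 5.774 = 4.7 + 5.774 = 10.474 ≈ 10.5 °C.

10.5 °C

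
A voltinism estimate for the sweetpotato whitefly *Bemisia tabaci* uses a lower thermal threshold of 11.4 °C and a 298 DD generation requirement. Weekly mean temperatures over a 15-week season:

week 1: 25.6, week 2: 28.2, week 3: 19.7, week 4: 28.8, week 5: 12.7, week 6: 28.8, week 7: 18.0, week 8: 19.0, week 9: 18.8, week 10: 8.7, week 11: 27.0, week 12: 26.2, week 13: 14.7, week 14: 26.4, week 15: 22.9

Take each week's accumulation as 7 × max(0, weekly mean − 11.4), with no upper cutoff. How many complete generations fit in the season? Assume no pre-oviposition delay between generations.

Weekly DD (7 × max(0, T̄ − 11.4)): 99.4, 117.6, 58.1, 121.8, 9.1, 121.8, 46.2, 53.2, 51.8, 0.0, 109.2, 103.6, 23.1, 105.0, 80.5.
Season total = 1100.4 DD.
Complete generations = ⌊1100.4 / 298⌋ = 3.

3 generations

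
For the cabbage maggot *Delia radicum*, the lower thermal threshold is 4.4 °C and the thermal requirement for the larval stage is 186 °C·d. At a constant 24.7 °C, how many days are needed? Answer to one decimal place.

Daily accumulation = 24.7 − 4.4 = 20.3 DD/day.
Duration = 186 / 20.3 = 9.163 ≈ 9.2 days.

9.2 days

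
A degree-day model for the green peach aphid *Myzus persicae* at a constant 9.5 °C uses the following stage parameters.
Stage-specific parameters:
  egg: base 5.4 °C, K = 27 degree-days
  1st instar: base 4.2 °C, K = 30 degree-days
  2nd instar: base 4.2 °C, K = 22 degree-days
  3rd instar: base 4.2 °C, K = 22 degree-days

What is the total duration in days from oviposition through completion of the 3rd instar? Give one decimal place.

egg: 27 / (9.5 − 5.4) = 27 / 4.1 = 6.585 d.
1st instar: 30 / (9.5 − 4.2) = 30 / 5.3 = 5.660 d.
2nd instar: 22 / (9.5 − 4.2) = 22 / 5.3 = 4.151 d.
3rd instar: 22 / (9.5 − 4.2) = 22 / 5.3 = 4.151 d.
Sum = 20.548 ≈ 20.5 days.

20.5 days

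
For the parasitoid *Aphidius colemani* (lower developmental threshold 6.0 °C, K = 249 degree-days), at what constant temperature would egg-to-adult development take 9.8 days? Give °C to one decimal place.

Required daily accumulation = 249 / 9.8 = 25.408 DD/day.
T = T_base + 25.408 = 6.0 + 25.408 = 31.408 ≈ 31.4 °C.

31.4 °C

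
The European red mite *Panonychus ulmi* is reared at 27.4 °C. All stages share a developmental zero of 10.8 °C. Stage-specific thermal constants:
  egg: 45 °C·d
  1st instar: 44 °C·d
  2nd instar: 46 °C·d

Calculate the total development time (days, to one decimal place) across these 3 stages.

8.1 days

Daily accumulation at 27.4 °C = 27.4 − 10.8 = 16.6 DD/day.
Total K = 45 + 44 + 46 = 135 DD.
Total duration = 135 / 16.6 = 8.133 ≈ 8.1 days.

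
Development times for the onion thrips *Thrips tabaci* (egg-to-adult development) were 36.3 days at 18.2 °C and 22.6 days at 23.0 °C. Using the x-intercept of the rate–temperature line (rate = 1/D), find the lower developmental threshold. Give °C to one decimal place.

Equal thermal constants: D₁(T₁ − T_b) = D₂(T₂ − T_b).
36.3·(18.2 − T_b) = 22.6·(23.0 − T_b)
T_b = (36.3·18.2 − 22.6·23.0) / (36.3 − 22.6) = 140.86 / 13.7 = 10.282 °C ≈ 10.3 °C.

10.3 °C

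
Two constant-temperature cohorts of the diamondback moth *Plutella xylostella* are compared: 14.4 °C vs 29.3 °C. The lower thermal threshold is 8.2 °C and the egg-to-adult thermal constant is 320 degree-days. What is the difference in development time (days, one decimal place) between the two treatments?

At 14.4 °C: 320 / (14.4 − 8.2) = 320 / 6.2 = 51.613 d.
At 29.3 °C: 320 / (29.3 − 8.2) = 320 / 21.1 = 15.166 d.
Difference = |51.613 − 15.166| = 36.447 ≈ 36.4 days.

36.4 days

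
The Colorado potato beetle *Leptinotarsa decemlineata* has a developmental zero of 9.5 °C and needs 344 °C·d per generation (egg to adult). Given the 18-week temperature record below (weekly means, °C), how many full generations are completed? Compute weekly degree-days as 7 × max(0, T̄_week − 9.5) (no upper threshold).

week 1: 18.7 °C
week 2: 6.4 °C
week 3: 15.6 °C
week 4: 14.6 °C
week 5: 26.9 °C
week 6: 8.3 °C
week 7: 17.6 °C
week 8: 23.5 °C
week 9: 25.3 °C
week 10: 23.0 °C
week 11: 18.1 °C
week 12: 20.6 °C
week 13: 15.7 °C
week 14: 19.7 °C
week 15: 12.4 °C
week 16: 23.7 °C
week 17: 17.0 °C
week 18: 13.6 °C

Weekly DD (7 × max(0, T̄ − 9.5)): 64.4, 0.0, 42.7, 35.7, 121.8, 0.0, 56.7, 98.0, 110.6, 94.5, 60.2, 77.7, 43.4, 71.4, 20.3, 99.4, 52.5, 28.7.
Season total = 1078.0 DD.
Complete generations = ⌊1078.0 / 344⌋ = 3.

3 generations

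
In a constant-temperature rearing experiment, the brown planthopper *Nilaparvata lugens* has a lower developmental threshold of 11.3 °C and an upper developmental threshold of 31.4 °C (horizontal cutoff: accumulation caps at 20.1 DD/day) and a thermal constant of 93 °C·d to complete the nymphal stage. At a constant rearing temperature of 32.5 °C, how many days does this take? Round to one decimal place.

4.6 days

Temperature 32.5 °C exceeds the upper threshold, so daily accumulation caps at 31.4 − 11.3 = 20.1 DD/day.
Duration = 93 / 20.1 = 4.627 ≈ 4.6 days.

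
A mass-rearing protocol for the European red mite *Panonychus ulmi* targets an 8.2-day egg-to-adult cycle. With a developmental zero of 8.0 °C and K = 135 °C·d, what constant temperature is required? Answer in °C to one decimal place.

24.5 °C

Required daily accumulation = 135 / 8.2 = 16.463 DD/day.
T = T_base + 16.463 = 8.0 + 16.463 = 24.463 ≈ 24.5 °C.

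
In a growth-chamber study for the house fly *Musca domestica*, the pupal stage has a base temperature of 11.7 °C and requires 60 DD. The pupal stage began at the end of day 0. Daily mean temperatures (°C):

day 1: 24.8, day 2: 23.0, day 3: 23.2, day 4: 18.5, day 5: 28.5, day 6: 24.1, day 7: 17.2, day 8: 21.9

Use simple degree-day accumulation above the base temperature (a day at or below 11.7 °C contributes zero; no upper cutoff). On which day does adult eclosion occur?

Daily DD above 11.7 °C: 13.1, 11.3, 11.5, 6.8, 16.8, 12.4, 5.5, 10.2.
Cumulative: 13.1, 24.4, 35.9, 42.7, 59.5, 71.9, 77.4, 87.6.
The total first reaches 60 DD on day 6.

day 6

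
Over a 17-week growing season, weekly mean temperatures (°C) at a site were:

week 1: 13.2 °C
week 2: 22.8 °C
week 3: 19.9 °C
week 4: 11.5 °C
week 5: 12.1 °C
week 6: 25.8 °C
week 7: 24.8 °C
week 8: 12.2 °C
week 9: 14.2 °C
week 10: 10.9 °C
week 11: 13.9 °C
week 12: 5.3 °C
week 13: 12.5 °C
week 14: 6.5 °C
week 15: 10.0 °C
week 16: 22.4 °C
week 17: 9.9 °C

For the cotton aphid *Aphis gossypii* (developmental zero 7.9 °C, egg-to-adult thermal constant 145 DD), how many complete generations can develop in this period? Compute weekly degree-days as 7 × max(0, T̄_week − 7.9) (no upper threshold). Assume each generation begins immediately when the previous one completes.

5 generations

Weekly DD (7 × max(0, T̄ − 7.9)): 37.1, 104.3, 84.0, 25.2, 29.4, 125.3, 118.3, 30.1, 44.1, 21.0, 42.0, 0.0, 32.2, 0.0, 14.7, 101.5, 14.0.
Season total = 823.2 DD.
Complete generations = ⌊823.2 / 145⌋ = 5.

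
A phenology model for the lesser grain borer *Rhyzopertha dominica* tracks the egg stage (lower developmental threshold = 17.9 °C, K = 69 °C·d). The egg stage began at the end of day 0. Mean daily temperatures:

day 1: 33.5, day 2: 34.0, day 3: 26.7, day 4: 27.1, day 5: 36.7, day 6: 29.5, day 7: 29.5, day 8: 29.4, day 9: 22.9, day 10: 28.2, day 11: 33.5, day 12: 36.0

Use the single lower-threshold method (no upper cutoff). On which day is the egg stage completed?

day 6

Daily DD above 17.9 °C: 15.6, 16.1, 8.8, 9.2, 18.8, 11.6, 11.6, 11.5, 5.0, 10.3, 15.6, 18.1.
Cumulative: 15.6, 31.7, 40.5, 49.7, 68.5, 80.1, 91.7, 103.2, 108.2, 118.5, 134.1, 152.2.
The total first reaches 69 DD on day 6.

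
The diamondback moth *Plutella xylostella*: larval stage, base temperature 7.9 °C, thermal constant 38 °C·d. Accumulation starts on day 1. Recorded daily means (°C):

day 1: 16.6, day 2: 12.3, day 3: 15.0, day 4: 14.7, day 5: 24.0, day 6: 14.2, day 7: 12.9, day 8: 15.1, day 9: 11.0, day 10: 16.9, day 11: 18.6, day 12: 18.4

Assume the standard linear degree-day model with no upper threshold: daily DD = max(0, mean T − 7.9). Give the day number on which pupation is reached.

day 5

Daily DD above 7.9 °C: 8.7, 4.4, 7.1, 6.8, 16.1, 6.3, 5.0, 7.2, 3.1, 9.0, 10.7, 10.5.
Cumulative: 8.7, 13.1, 20.2, 27.0, 43.1, 49.4, 54.4, 61.6, 64.7, 73.7, 84.4, 94.9.
The total first reaches 38 DD on day 5.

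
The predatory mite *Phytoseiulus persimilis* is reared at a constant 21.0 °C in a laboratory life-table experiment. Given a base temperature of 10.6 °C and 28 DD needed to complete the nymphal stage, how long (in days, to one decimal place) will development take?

Daily accumulation = 21.0 − 10.6 = 10.4 DD/day.
Duration = 28 / 10.4 = 2.692 ≈ 2.7 days.

2.7 days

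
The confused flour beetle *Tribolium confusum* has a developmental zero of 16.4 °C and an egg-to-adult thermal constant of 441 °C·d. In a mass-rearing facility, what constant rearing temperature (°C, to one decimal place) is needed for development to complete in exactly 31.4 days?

30.4 °C

Required daily accumulation = 441 / 31.4 = 14.045 DD/day.
T = T_base + 14.045 = 16.4 + 14.045 = 30.445 ≈ 30.4 °C.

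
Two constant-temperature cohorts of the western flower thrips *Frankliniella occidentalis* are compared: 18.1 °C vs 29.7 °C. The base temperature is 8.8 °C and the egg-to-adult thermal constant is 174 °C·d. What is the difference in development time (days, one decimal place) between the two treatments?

10.4 days

At 18.1 °C: 174 / (18.1 − 8.8) = 174 / 9.3 = 18.710 d.
At 29.7 °C: 174 / (29.7 − 8.8) = 174 / 20.9 = 8.325 d.
Difference = |18.710 − 8.325| = 10.384 ≈ 10.4 days.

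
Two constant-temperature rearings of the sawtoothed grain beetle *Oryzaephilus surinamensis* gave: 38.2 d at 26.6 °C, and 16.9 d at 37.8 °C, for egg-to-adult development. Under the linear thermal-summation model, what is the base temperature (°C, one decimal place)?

17.7 °C

Equal thermal constants: D₁(T₁ − T_b) = D₂(T₂ − T_b).
38.2·(26.6 − T_b) = 16.9·(37.8 − T_b)
T_b = (38.2·26.6 − 16.9·37.8) / (38.2 − 16.9) = 377.30 / 21.3 = 17.714 °C ≈ 17.7 °C.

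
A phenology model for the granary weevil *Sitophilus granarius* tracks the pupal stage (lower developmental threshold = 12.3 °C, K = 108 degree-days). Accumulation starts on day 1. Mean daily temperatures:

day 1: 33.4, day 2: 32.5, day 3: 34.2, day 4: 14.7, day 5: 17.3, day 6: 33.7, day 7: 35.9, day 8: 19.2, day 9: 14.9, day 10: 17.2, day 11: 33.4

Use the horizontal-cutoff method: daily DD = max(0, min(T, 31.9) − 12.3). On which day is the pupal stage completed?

Daily DD above 12.3 °C (capped at 19.6): 19.6, 19.6, 19.6, 2.4, 5.0, 19.6, 19.6, 6.9, 2.6, 4.9, 19.6.
Cumulative: 19.6, 39.2, 58.8, 61.2, 66.2, 85.8, 105.4, 112.3, 114.9, 119.8, 139.4.
The total first reaches 108 DD on day 8.

day 8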